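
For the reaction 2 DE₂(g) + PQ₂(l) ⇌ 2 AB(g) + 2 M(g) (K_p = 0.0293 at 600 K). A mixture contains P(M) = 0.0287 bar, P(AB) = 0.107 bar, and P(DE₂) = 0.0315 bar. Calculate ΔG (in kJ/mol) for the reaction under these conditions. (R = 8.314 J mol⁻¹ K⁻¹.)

ΔG = -5.62 kJ/mol

(PQ₂ is a pure liquid — omitted from Q_p.)
Q_p = P(AB)²·P(M)² / P(DE₂)² = (0.107)²·(0.0287)² / (0.0315)² = 0.00950
ΔG = RT ln(Q_p/K_p) = (8.314 J mol⁻¹ K⁻¹)(600 K) × ln(0.00950/0.0293)
   = (4.988 kJ/mol)(-1.126) = -5.62 kJ/mol
ΔG < 0, so the forward reaction is spontaneous (proceeds forward).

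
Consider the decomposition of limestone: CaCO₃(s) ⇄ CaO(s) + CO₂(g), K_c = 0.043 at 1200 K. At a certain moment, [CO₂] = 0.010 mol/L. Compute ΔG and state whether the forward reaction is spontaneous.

(CaCO₃, CaO are pure solids — omitted from Q_c.)
Q_c = [CO₂] = 0.0100
ΔG = RT ln(Q_c/K_c) = (8.314 J mol⁻¹ K⁻¹)(1200 K) × ln(0.0100/0.043)
   = (9.977 kJ/mol)(-1.459) = -14.6 kJ/mol
ΔG < 0, so the forward reaction is spontaneous (proceeds forward).

ΔG = -14.6 kJ/mol; the forward reaction is spontaneous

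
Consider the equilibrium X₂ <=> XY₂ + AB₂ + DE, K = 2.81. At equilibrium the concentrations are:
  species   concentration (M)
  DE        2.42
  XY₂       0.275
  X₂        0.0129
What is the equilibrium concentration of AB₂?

[AB₂] = 0.0545 M

At equilibrium, K = [XY₂]·[AB₂]·[DE] / [X₂] = 2.81.
(0.275)·([AB₂])·(2.42) / (0.0129) = 2.81
[AB₂] = 0.0545 M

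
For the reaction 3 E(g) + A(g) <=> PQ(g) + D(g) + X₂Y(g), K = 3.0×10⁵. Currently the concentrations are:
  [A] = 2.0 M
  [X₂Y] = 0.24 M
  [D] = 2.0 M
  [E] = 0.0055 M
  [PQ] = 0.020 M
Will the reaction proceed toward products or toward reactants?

toward products

Q = [PQ]·[D]·[X₂Y] / ([E]³·[A]) = (0.020)·(2.0)·(0.24) / ((0.0055)³·(2.0)) = 29000
Q = 29000 < K = 3.0×10⁵, so the forward reaction proceeds.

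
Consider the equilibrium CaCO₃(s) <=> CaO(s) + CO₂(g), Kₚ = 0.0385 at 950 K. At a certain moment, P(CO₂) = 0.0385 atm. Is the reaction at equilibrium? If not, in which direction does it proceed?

(CaCO₃, CaO are pure solids — omitted from Qₚ.)
Qₚ = P(CO₂) = 0.0385
Qₚ = 0.0385 = Kₚ, so the system is already at equilibrium.

no net change (already at equilibrium)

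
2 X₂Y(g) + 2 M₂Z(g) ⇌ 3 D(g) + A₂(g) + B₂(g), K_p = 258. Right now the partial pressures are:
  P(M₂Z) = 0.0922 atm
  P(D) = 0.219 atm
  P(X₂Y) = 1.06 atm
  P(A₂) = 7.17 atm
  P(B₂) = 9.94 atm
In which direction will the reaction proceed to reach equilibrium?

forward (toward products)

Q_p = P(D)³·P(A₂)·P(B₂) / (P(X₂Y)²·P(M₂Z)²) = (0.219)³·(7.17)·(9.94) / ((1.06)²·(0.0922)²) = 78.4
Q_p = 78.4 < K_p = 258, so the forward reaction proceeds.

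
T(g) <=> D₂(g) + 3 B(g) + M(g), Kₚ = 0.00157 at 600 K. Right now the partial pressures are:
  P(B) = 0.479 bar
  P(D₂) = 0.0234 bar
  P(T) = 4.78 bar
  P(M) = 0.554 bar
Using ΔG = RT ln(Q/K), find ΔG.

ΔG = -8.29 kJ/mol

Qₚ = P(D₂)·P(B)³·P(M) / P(T) = (0.0234)·(0.479)³·(0.554) / (4.78) = 2.98×10⁻⁴
ΔG = RT ln(Qₚ/Kₚ) = (8.314 J mol⁻¹ K⁻¹)(600 K) × ln(2.98×10⁻⁴/0.00157)
   = (4.988 kJ/mol)(-1.662) = -8.29 kJ/mol
ΔG < 0, so the forward reaction is spontaneous (proceeds forward).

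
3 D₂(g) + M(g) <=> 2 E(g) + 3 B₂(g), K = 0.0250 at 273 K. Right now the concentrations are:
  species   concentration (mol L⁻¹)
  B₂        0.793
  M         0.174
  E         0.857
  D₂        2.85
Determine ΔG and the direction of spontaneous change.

Q = [E]²·[B₂]³ / ([D₂]³·[M]) = (0.857)²·(0.793)³ / ((2.85)³·(0.174)) = 0.0909
ΔG = RT ln(Q/K) = (8.314 J mol⁻¹ K⁻¹)(273 K) × ln(0.0909/0.0250)
   = (2.270 kJ/mol)(1.291) = 2.93 kJ/mol
ΔG > 0, so the forward reaction is non-spontaneous (proceeds in reverse).

ΔG = 2.93 kJ/mol; the forward reaction is non-spontaneous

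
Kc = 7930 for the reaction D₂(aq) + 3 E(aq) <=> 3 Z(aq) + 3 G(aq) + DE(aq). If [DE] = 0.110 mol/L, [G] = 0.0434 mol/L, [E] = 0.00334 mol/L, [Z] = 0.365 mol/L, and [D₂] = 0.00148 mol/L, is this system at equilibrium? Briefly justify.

yes, at equilibrium

Qc = [Z]³·[G]³·[DE] / ([D₂]·[E]³) = (0.365)³·(0.0434)³·(0.110) / ((0.00148)·(0.00334)³) = 7930
Qc = 7930 = Kc; the system is at equilibrium.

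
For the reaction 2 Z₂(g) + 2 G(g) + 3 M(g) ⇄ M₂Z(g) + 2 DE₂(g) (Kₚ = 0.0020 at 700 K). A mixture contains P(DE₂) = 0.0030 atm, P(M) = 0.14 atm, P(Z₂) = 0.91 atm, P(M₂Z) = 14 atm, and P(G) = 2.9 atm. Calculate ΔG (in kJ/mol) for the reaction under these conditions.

ΔG = 6.94 kJ/mol

Qₚ = P(M₂Z)·P(DE₂)² / (P(Z₂)²·P(G)²·P(M)³) = (14)·(0.0030)² / ((0.91)²·(2.9)²·(0.14)³) = 0.00659
ΔG = RT ln(Qₚ/Kₚ) = (8.314 J mol⁻¹ K⁻¹)(700 K) × ln(0.00659/0.0020)
   = (5.820 kJ/mol)(1.192) = 6.94 kJ/mol
ΔG > 0, so the forward reaction is non-spontaneous (proceeds in reverse).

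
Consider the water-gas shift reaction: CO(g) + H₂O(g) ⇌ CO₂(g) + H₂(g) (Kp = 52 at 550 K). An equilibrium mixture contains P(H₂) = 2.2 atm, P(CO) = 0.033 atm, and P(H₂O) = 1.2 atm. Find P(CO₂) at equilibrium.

At equilibrium, Kp = P(CO₂)·P(H₂) / (P(CO)·P(H₂O)) = 52.
(P(CO₂))·(2.2) / ((0.033)·(1.2)) = 52
P(CO₂) = 0.936 = 0.94 atm

P(CO₂) = 0.94 atm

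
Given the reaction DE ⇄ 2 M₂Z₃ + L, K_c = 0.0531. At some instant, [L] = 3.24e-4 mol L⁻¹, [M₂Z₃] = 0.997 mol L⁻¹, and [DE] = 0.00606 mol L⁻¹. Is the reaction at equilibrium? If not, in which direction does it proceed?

no net change (already at equilibrium)

Q_c = [M₂Z₃]²·[L] / [DE] = (0.997)²·(3.24e-4) / (0.00606) = 0.0531
Q_c = 0.0531 = K_c, so the system is already at equilibrium.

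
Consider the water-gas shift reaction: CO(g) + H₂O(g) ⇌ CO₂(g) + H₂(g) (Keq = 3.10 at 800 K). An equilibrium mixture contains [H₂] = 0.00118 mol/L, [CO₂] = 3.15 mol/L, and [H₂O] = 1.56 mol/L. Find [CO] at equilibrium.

At equilibrium, Keq = [CO₂]·[H₂] / ([CO]·[H₂O]) = 3.10.
(3.15)·(0.00118) / (([CO])·(1.56)) = 3.10
[CO] = 7.69×10⁻⁴ mol/L

[CO] = 7.69×10⁻⁴ mol/L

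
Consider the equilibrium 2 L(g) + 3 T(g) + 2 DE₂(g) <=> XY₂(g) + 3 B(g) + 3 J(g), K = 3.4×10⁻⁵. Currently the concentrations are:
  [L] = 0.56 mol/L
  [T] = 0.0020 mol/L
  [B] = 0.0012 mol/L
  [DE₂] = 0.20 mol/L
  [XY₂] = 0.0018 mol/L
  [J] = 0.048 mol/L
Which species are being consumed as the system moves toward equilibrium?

L, T, DE₂ (reactants)

Q = [XY₂]·[B]³·[J]³ / ([L]²·[T]³·[DE₂]²) = (0.0018)·(0.0012)³·(0.048)³ / ((0.56)²·(0.0020)³·(0.20)²) = 3.4×10⁻⁶
Q = 3.4×10⁻⁶ < K = 3.4×10⁻⁵: net forward reaction.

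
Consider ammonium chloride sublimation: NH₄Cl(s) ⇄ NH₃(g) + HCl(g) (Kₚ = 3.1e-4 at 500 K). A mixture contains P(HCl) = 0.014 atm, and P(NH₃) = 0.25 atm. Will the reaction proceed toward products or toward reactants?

in the reverse direction

(NH₄Cl is a pure solid — omitted from Qₚ.)
Qₚ = P(NH₃)·P(HCl) = (0.25)·(0.014) = 0.0035
Qₚ = 0.0035 > Kₚ = 3.1e-4, so the reverse reaction proceeds.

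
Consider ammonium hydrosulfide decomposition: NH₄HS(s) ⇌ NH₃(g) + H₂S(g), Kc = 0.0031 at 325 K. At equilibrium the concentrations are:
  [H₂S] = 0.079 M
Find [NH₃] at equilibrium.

(NH₄HS is a pure solid — omitted from Kc.)
At equilibrium, Kc = [NH₃]·[H₂S] = 0.0031.
([NH₃])·(0.079) = 0.0031
[NH₃] = 0.0392 = 0.039 M

[NH₃] = 0.039 M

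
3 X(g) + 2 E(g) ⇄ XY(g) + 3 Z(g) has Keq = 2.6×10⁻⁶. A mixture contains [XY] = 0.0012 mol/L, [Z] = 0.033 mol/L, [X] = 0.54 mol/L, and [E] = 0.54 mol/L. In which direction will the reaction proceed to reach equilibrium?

Q = [XY]·[Z]³ / ([X]³·[E]²) = (0.0012)·(0.033)³ / ((0.54)³·(0.54)²) = 9.4×10⁻⁷
Q = 9.4×10⁻⁷ < Keq = 2.6×10⁻⁶, so the forward reaction proceeds.

forward (toward products)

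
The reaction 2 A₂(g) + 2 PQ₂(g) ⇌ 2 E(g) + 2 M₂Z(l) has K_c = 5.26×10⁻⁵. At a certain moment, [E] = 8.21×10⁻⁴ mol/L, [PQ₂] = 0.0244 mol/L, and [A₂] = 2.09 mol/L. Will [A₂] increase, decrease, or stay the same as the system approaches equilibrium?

(M₂Z is a pure liquid — omitted from Q_c.)
Q_c = [E]² / ([A₂]²·[PQ₂]²) = (8.21×10⁻⁴)² / ((2.09)²·(0.0244)²) = 2.59×10⁻⁴
Q_c = 2.59×10⁻⁴ > K_c = 5.26×10⁻⁵: net reverse reaction.
A₂ is a reactant, so it increases.

increase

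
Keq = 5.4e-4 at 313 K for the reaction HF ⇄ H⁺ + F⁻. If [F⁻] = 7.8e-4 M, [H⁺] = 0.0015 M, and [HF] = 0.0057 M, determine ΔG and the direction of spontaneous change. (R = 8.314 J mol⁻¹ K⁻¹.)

Q = [H⁺]·[F⁻] / [HF] = (0.0015)·(7.8e-4) / (0.0057) = 2.05e-4
ΔG = RT ln(Q/Keq) = (8.314 J mol⁻¹ K⁻¹)(313 K) × ln(2.05e-4/5.4e-4)
   = (2.602 kJ/mol)(-0.9686) = -2.52 kJ/mol
ΔG < 0, so the forward reaction is spontaneous (proceeds forward).

ΔG = -2.52 kJ/mol; the forward reaction is spontaneous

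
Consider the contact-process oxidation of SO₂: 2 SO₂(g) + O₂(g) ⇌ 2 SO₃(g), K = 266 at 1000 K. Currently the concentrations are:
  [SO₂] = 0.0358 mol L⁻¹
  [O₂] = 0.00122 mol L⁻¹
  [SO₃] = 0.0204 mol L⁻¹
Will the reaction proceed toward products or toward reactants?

no net change (already at equilibrium)

Q = [SO₃]² / ([SO₂]²·[O₂]) = (0.0204)² / ((0.0358)²·(0.00122)) = 266
Q = 266 = K, so the system is already at equilibrium.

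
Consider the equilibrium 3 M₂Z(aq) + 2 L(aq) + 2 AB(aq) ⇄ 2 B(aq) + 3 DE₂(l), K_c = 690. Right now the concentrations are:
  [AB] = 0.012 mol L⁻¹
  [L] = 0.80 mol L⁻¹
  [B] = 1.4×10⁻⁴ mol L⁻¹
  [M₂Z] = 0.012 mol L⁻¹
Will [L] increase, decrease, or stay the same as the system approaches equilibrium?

decrease

(DE₂ is a pure liquid — omitted from Q_c.)
Q_c = [B]² / ([M₂Z]³·[L]²·[AB]²) = (1.4×10⁻⁴)² / ((0.012)³·(0.80)²·(0.012)²) = 120
Q_c = 120 < K_c = 690: net forward reaction.
L is a reactant, so it decreases.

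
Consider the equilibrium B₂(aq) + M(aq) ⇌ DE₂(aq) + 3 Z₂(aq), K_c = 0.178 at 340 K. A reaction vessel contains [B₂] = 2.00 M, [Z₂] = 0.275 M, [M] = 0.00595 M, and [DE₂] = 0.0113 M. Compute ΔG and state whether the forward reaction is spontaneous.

ΔG = -6.22 kJ/mol; the forward reaction is spontaneous

Q_c = [DE₂]·[Z₂]³ / ([B₂]·[M]) = (0.0113)·(0.275)³ / ((2.00)·(0.00595)) = 0.0197
ΔG = RT ln(Q_c/K_c) = (8.314 J mol⁻¹ K⁻¹)(340 K) × ln(0.0197/0.178)
   = (2.827 kJ/mol)(-2.201) = -6.22 kJ/mol
ΔG < 0, so the forward reaction is spontaneous (proceeds forward).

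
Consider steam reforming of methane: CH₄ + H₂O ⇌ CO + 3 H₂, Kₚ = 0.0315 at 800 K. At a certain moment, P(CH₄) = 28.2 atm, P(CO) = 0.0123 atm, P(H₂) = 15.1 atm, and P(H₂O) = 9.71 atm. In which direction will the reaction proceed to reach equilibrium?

Qₚ = P(CO)·P(H₂)³ / (P(CH₄)·P(H₂O)) = (0.0123)·(15.1)³ / ((28.2)·(9.71)) = 0.155
Qₚ = 0.155 > Kₚ = 0.0315, so the reverse reaction proceeds.

toward reactants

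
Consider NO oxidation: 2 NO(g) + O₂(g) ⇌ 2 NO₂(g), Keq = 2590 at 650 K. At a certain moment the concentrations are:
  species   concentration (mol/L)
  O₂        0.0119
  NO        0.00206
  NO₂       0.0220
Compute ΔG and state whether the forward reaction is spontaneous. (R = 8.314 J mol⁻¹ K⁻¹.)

ΔG = 7.07 kJ/mol; the forward reaction is non-spontaneous

Q = [NO₂]² / ([NO]²·[O₂]) = (0.0220)² / ((0.00206)²·(0.0119)) = 9580
ΔG = RT ln(Q/Keq) = (8.314 J mol⁻¹ K⁻¹)(650 K) × ln(9580/2590)
   = (5.404 kJ/mol)(1.308) = 7.07 kJ/mol
ΔG > 0, so the forward reaction is non-spontaneous (proceeds in reverse).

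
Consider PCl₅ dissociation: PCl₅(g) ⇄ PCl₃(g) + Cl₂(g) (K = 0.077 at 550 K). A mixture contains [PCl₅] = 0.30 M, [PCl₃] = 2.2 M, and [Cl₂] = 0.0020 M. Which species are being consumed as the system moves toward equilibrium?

Q = [PCl₃]·[Cl₂] / [PCl₅] = (2.2)·(0.0020) / (0.30) = 0.015
Q = 0.015 < K = 0.077: net forward reaction.

PCl₅ (reactants)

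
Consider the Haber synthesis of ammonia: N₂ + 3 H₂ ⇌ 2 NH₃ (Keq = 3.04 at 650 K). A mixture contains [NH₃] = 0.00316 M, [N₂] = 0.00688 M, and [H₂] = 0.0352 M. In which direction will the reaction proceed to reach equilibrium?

toward reactants

Q = [NH₃]² / ([N₂]·[H₂]³) = (0.00316)² / ((0.00688)·(0.0352)³) = 33.3
Q = 33.3 > Keq = 3.04, so the reverse reaction proceeds.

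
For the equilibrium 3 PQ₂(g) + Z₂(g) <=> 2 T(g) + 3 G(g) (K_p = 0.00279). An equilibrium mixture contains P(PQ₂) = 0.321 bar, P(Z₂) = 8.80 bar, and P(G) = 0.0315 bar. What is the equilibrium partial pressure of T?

P(T) = 5.10 bar

At equilibrium, K_p = P(T)²·P(G)³ / (P(PQ₂)³·P(Z₂)) = 0.00279.
(P(T))²·(0.0315)³ / ((0.321)³·(8.80)) = 0.00279
P(T)² = 26.0 ⇒ P(T) = 5.10 bar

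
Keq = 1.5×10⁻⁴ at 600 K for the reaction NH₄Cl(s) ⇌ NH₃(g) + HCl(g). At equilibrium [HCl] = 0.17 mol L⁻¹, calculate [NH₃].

[NH₃] = 8.8×10⁻⁴ mol L⁻¹

(NH₄Cl is a pure solid — omitted from Keq.)
At equilibrium, Keq = [NH₃]·[HCl] = 1.5×10⁻⁴.
([NH₃])·(0.17) = 1.5×10⁻⁴
[NH₃] = 8.82×10⁻⁴ = 8.8×10⁻⁴ mol L⁻¹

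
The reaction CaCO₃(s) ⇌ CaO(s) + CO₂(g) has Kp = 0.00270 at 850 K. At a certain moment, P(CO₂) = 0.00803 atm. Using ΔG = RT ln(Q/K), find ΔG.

(CaCO₃, CaO are pure solids — omitted from Qp.)
Qp = P(CO₂) = 0.00803
ΔG = RT ln(Qp/Kp) = (8.314 J mol⁻¹ K⁻¹)(850 K) × ln(0.00803/0.00270)
   = (7.067 kJ/mol)(1.090) = 7.70 kJ/mol
ΔG > 0, so the forward reaction is non-spontaneous (proceeds in reverse).

ΔG = 7.70 kJ/mol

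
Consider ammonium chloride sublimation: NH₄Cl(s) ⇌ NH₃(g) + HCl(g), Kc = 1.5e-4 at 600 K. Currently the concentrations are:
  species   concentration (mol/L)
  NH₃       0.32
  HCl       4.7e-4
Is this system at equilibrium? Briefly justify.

yes, at equilibrium

(NH₄Cl is a pure solid — omitted from Qc.)
Qc = [NH₃]·[HCl] = (0.32)·(4.7e-4) = 1.5e-4
Qc = 1.5e-4 = Kc; the system is at equilibrium.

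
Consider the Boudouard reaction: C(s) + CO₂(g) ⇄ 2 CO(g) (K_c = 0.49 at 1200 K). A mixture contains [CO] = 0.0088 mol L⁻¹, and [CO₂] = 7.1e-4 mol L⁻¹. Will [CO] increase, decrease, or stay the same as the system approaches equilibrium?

(C is a pure solid — omitted from Q_c.)
Q_c = [CO]² / [CO₂] = (0.0088)² / (7.1e-4) = 0.11
Q_c = 0.11 < K_c = 0.49: net forward reaction.
CO is a product, so it increases.

increase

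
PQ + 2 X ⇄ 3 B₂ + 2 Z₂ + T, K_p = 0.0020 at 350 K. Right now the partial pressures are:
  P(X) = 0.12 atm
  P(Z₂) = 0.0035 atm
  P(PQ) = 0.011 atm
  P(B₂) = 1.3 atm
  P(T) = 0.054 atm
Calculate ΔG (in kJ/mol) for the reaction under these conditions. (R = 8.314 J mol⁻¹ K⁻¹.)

Q_p = P(B₂)³·P(Z₂)²·P(T) / (P(PQ)·P(X)²) = (1.3)³·(0.0035)²·(0.054) / ((0.011)·(0.12)²) = 0.00917
ΔG = RT ln(Q_p/K_p) = (8.314 J mol⁻¹ K⁻¹)(350 K) × ln(0.00917/0.0020)
   = (2.910 kJ/mol)(1.523) = 4.43 kJ/mol
ΔG > 0, so the forward reaction is non-spontaneous (proceeds in reverse).

ΔG = 4.43 kJ/mol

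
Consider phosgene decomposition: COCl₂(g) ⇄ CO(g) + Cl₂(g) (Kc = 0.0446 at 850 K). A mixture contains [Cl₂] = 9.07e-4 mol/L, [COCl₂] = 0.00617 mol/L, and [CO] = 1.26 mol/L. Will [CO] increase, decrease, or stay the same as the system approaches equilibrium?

Qc = [CO]·[Cl₂] / [COCl₂] = (1.26)·(9.07e-4) / (0.00617) = 0.185
Qc = 0.185 > Kc = 0.0446: net reverse reaction.
CO is a product, so it decreases.

decrease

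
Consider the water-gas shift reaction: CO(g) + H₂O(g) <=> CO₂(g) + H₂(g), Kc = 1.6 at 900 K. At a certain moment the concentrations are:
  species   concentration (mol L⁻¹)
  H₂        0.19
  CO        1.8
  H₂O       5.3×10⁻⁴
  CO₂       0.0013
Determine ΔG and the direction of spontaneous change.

Qc = [CO₂]·[H₂] / ([CO]·[H₂O]) = (0.0013)·(0.19) / ((1.8)·(5.3×10⁻⁴)) = 0.259
ΔG = RT ln(Qc/Kc) = (8.314 J mol⁻¹ K⁻¹)(900 K) × ln(0.259/1.6)
   = (7.483 kJ/mol)(-1.821) = -13.6 kJ/mol
ΔG < 0, so the forward reaction is spontaneous (proceeds forward).

ΔG = -13.6 kJ/mol; the forward reaction is spontaneous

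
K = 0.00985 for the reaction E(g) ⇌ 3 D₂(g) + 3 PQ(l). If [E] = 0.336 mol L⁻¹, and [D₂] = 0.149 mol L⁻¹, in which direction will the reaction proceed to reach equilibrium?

(PQ is a pure liquid — omitted from Q.)
Q = [D₂]³ / [E] = (0.149)³ / (0.336) = 0.00985
Q = 0.00985 = K, so the system is already at equilibrium.

at equilibrium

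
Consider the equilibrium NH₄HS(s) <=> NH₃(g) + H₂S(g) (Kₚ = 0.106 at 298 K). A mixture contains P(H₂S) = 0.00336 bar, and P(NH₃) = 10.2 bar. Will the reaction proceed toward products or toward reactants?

toward products

(NH₄HS is a pure solid — omitted from Qₚ.)
Qₚ = P(NH₃)·P(H₂S) = (10.2)·(0.00336) = 0.0343
Qₚ = 0.0343 < Kₚ = 0.106, so the forward reaction proceeds.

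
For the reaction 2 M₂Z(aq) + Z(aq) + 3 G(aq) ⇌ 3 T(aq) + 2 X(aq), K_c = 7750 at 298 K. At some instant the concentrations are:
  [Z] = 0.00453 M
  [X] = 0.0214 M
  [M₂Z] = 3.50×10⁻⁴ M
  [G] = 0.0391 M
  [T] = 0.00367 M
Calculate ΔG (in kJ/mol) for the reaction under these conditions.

ΔG = -6.02 kJ/mol

Q_c = [T]³·[X]² / ([M₂Z]²·[Z]·[G]³) = (0.00367)³·(0.0214)² / ((3.50×10⁻⁴)²·(0.00453)·(0.0391)³) = 682
ΔG = RT ln(Q_c/K_c) = (8.314 J mol⁻¹ K⁻¹)(298 K) × ln(682/7750)
   = (2.478 kJ/mol)(-2.430) = -6.02 kJ/mol
ΔG < 0, so the forward reaction is spontaneous (proceeds forward).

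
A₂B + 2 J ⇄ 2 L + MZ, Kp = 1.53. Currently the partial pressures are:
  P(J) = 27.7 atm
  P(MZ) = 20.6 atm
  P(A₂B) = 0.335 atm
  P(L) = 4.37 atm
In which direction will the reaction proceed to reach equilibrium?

no net change (already at equilibrium)

Qp = P(L)²·P(MZ) / (P(A₂B)·P(J)²) = (4.37)²·(20.6) / ((0.335)·(27.7)²) = 1.53
Qp = 1.53 = Kp, so the system is already at equilibrium.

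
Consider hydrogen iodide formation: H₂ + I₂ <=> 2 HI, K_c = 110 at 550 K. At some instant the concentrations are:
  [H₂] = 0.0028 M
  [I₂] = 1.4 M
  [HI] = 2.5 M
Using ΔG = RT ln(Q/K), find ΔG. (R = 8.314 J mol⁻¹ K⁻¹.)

ΔG = 12.2 kJ/mol

Q_c = [HI]² / ([H₂]·[I₂]) = (2.5)² / ((0.0028)·(1.4)) = 1590
ΔG = RT ln(Q_c/K_c) = (8.314 J mol⁻¹ K⁻¹)(550 K) × ln(1590/110)
   = (4.573 kJ/mol)(2.671) = 12.2 kJ/mol
ΔG > 0, so the forward reaction is non-spontaneous (proceeds in reverse).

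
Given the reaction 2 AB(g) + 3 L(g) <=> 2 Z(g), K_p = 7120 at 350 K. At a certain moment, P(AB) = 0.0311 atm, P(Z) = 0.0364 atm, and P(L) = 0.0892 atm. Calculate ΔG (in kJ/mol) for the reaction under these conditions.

ΔG = -3.80 kJ/mol

Q_p = P(Z)² / (P(AB)²·P(L)³) = (0.0364)² / ((0.0311)²·(0.0892)³) = 1930
ΔG = RT ln(Q_p/K_p) = (8.314 J mol⁻¹ K⁻¹)(350 K) × ln(1930/7120)
   = (2.910 kJ/mol)(-1.305) = -3.80 kJ/mol
ΔG < 0, so the forward reaction is spontaneous (proceeds forward).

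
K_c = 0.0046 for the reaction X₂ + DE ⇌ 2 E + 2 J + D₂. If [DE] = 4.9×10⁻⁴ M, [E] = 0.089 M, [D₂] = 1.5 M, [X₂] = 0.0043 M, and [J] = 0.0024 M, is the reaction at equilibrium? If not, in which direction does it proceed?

to the left

Q_c = [E]²·[J]²·[D₂] / ([X₂]·[DE]) = (0.089)²·(0.0024)²·(1.5) / ((0.0043)·(4.9×10⁻⁴)) = 0.032
Q_c = 0.032 > K_c = 0.0046, so the reverse reaction proceeds.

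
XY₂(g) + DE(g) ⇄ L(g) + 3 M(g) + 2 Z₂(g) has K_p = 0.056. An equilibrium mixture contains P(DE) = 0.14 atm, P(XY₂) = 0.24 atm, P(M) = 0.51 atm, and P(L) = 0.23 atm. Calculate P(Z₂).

At equilibrium, K_p = P(L)·P(M)³·P(Z₂)² / (P(XY₂)·P(DE)) = 0.056.
(0.23)·(0.51)³·(P(Z₂))² / ((0.24)·(0.14)) = 0.056
P(Z₂)² = 0.0617 ⇒ P(Z₂) = 0.25 atm

P(Z₂) = 0.25 atm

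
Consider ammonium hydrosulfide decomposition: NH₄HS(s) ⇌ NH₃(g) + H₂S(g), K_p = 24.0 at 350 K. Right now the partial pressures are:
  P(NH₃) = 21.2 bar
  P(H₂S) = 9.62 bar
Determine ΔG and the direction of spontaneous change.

(NH₄HS is a pure solid — omitted from Q_p.)
Q_p = P(NH₃)·P(H₂S) = (21.2)·(9.62) = 204
ΔG = RT ln(Q_p/K_p) = (8.314 J mol⁻¹ K⁻¹)(350 K) × ln(204/24.0)
   = (2.910 kJ/mol)(2.140) = 6.23 kJ/mol
ΔG > 0, so the forward reaction is non-spontaneous (proceeds in reverse).

ΔG = 6.23 kJ/mol; the forward reaction is non-spontaneous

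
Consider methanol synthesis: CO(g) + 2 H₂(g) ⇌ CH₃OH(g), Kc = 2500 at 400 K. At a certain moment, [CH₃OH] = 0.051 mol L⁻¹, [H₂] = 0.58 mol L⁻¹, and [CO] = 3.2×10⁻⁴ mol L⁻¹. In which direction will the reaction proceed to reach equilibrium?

Qc = [CH₃OH] / ([CO]·[H₂]²) = (0.051) / ((3.2×10⁻⁴)·(0.58)²) = 470
Qc = 470 < Kc = 2500, so the forward reaction proceeds.

to the right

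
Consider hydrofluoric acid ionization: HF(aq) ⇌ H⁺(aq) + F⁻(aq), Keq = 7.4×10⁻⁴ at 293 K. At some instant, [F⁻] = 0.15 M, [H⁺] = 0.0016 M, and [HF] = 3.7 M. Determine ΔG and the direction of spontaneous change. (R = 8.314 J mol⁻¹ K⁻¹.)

Q = [H⁺]·[F⁻] / [HF] = (0.0016)·(0.15) / (3.7) = 6.49×10⁻⁵
ΔG = RT ln(Q/Keq) = (8.314 J mol⁻¹ K⁻¹)(293 K) × ln(6.49×10⁻⁵/7.4×10⁻⁴)
   = (2.436 kJ/mol)(-2.434) = -5.93 kJ/mol
ΔG < 0, so the forward reaction is spontaneous (proceeds forward).

ΔG = -5.93 kJ/mol; the forward reaction is spontaneous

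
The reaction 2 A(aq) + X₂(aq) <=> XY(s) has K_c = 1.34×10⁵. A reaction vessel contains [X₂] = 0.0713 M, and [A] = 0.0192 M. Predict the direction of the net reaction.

toward products

(XY is a pure solid — omitted from Q_c.)
Q_c = 1 / ([A]²·[X₂]) = 1 / ((0.0192)²·(0.0713)) = 38000
Q_c = 38000 < K_c = 1.34×10⁵, so the forward reaction proceeds.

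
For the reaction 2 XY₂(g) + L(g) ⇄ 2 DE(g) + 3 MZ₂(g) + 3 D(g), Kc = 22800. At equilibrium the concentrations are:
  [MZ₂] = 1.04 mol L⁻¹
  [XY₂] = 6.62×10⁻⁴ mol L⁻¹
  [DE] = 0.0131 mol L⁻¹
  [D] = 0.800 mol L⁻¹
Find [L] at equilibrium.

At equilibrium, Kc = [DE]²·[MZ₂]³·[D]³ / ([XY₂]²·[L]) = 22800.
(0.0131)²·(1.04)³·(0.800)³ / ((6.62×10⁻⁴)²·([L])) = 22800
[L] = 0.00989 mol L⁻¹

[L] = 0.00989 mol L⁻¹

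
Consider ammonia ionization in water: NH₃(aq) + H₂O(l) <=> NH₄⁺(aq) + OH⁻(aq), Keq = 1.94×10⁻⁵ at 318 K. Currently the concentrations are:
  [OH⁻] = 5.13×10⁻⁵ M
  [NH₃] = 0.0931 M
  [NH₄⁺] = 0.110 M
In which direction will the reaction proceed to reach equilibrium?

(H₂O is a pure liquid — omitted from Q.)
Q = [NH₄⁺]·[OH⁻] / [NH₃] = (0.110)·(5.13×10⁻⁵) / (0.0931) = 6.06×10⁻⁵
Q = 6.06×10⁻⁵ > Keq = 1.94×10⁻⁵, so the reverse reaction proceeds.

reverse (toward reactants)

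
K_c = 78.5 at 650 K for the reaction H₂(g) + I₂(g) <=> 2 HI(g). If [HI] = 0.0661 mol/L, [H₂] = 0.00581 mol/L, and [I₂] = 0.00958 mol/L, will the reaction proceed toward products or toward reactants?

at equilibrium

Q_c = [HI]² / ([H₂]·[I₂]) = (0.0661)² / ((0.00581)·(0.00958)) = 78.5
Q_c = 78.5 = K_c, so the system is already at equilibrium.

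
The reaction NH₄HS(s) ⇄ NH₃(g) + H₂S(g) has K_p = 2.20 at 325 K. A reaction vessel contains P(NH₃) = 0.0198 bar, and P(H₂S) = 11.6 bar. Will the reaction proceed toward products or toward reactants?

to the right

(NH₄HS is a pure solid — omitted from Q_p.)
Q_p = P(NH₃)·P(H₂S) = (0.0198)·(11.6) = 0.230
Q_p = 0.230 < K_p = 2.20, so the forward reaction proceeds.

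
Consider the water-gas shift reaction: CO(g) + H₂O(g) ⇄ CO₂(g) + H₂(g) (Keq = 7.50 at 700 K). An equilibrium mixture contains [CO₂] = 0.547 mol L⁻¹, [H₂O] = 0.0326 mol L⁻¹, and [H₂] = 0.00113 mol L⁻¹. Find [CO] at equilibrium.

[CO] = 0.00253 mol L⁻¹

At equilibrium, Keq = [CO₂]·[H₂] / ([CO]·[H₂O]) = 7.50.
(0.547)·(0.00113) / (([CO])·(0.0326)) = 7.50
[CO] = 0.00253 mol L⁻¹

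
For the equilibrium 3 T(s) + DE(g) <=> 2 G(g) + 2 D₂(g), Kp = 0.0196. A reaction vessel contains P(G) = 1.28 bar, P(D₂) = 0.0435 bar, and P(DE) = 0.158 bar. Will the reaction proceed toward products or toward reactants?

no net change (already at equilibrium)

(T is a pure solid — omitted from Qp.)
Qp = P(G)²·P(D₂)² / P(DE) = (1.28)²·(0.0435)² / (0.158) = 0.0196
Qp = 0.0196 = Kp, so the system is already at equilibrium.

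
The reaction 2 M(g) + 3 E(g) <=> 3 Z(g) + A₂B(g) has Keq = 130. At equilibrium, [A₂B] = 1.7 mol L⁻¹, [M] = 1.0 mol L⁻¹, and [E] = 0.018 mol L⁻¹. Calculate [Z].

[Z] = 0.076 mol L⁻¹

At equilibrium, Keq = [Z]³·[A₂B] / ([M]²·[E]³) = 130.
([Z])³·(1.7) / ((1.0)²·(0.018)³) = 130
[Z]³ = 4.46×10⁻⁴ ⇒ [Z] = 0.076 mol L⁻¹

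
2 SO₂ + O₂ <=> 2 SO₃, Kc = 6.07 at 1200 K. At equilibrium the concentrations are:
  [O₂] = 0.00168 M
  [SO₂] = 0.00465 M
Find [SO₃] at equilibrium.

At equilibrium, Kc = [SO₃]² / ([SO₂]²·[O₂]) = 6.07.
([SO₃])² / ((0.00465)²·(0.00168)) = 6.07
[SO₃]² = 2.20×10⁻⁷ ⇒ [SO₃] = 4.70×10⁻⁴ M

[SO₃] = 4.70×10⁻⁴ M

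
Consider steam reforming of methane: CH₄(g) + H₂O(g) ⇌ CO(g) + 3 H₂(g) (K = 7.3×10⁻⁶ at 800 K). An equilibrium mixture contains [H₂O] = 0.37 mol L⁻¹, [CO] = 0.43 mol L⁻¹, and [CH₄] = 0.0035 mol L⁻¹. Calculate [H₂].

[H₂] = 0.0028 mol L⁻¹

At equilibrium, K = [CO]·[H₂]³ / ([CH₄]·[H₂O]) = 7.3×10⁻⁶.
(0.43)·([H₂])³ / ((0.0035)·(0.37)) = 7.3×10⁻⁶
[H₂]³ = 2.20×10⁻⁸ ⇒ [H₂] = 0.0028 mol L⁻¹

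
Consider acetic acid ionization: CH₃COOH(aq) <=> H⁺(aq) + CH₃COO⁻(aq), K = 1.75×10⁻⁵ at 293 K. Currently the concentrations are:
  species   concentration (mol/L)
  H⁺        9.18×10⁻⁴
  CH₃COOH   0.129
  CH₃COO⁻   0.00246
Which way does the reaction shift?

Q = [H⁺]·[CH₃COO⁻] / [CH₃COOH] = (9.18×10⁻⁴)·(0.00246) / (0.129) = 1.75×10⁻⁵
Q = 1.75×10⁻⁵ = K, so the system is already at equilibrium.

neither direction; the system is at equilibrium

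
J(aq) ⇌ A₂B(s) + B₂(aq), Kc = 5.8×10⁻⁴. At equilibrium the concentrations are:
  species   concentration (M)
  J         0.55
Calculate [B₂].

[B₂] = 3.2×10⁻⁴ M

(A₂B is a pure solid — omitted from Kc.)
At equilibrium, Kc = [B₂] / [J] = 5.8×10⁻⁴.
([B₂]) / (0.55) = 5.8×10⁻⁴
[B₂] = 3.19×10⁻⁴ = 3.2×10⁻⁴ M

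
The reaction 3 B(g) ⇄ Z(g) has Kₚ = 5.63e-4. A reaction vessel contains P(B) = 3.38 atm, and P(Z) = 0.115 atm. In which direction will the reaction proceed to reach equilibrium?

toward reactants

Qₚ = P(Z) / P(B)³ = (0.115) / (3.38)³ = 0.00298
Qₚ = 0.00298 > Kₚ = 5.63e-4, so the reverse reaction proceeds.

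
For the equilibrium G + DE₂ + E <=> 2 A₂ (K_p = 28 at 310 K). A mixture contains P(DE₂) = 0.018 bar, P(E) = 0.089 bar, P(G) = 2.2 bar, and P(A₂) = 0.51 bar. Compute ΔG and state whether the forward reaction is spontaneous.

ΔG = 2.50 kJ/mol; the forward reaction is non-spontaneous

Q_p = P(A₂)² / (P(G)·P(DE₂)·P(E)) = (0.51)² / ((2.2)·(0.018)·(0.089)) = 73.8
ΔG = RT ln(Q_p/K_p) = (8.314 J mol⁻¹ K⁻¹)(310 K) × ln(73.8/28)
   = (2.577 kJ/mol)(0.9692) = 2.50 kJ/mol
ΔG > 0, so the forward reaction is non-spontaneous (proceeds in reverse).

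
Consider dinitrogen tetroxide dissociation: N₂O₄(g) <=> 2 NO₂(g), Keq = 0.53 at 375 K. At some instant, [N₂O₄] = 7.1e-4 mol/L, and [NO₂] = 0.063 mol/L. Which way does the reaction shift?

Q = [NO₂]² / [N₂O₄] = (0.063)² / (7.1e-4) = 5.6
Q = 5.6 > Keq = 0.53, so the reverse reaction proceeds.

in the reverse direction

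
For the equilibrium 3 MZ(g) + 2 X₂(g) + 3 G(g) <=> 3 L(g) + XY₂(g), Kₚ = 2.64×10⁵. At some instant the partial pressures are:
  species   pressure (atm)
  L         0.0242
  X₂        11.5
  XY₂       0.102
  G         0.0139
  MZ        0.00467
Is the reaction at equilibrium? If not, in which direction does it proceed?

toward products

Qₚ = P(L)³·P(XY₂) / (P(MZ)³·P(X₂)²·P(G)³) = (0.0242)³·(0.102) / ((0.00467)³·(11.5)²·(0.0139)³) = 40000
Qₚ = 40000 < Kₚ = 2.64×10⁵, so the forward reaction proceeds.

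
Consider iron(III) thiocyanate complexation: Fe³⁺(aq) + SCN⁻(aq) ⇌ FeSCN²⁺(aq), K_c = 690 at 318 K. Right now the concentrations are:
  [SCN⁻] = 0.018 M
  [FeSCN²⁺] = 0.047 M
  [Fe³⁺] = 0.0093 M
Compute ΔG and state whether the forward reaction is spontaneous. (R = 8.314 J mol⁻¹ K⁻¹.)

Q_c = [FeSCN²⁺] / ([Fe³⁺]·[SCN⁻]) = (0.047) / ((0.0093)·(0.018)) = 281
ΔG = RT ln(Q_c/K_c) = (8.314 J mol⁻¹ K⁻¹)(318 K) × ln(281/690)
   = (2.644 kJ/mol)(-0.8983) = -2.38 kJ/mol
ΔG < 0, so the forward reaction is spontaneous (proceeds forward).

ΔG = -2.38 kJ/mol; the forward reaction is spontaneous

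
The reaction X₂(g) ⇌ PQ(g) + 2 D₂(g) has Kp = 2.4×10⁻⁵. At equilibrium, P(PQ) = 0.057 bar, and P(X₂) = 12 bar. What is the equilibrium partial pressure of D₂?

At equilibrium, Kp = P(PQ)·P(D₂)² / P(X₂) = 2.4×10⁻⁵.
(0.057)·(P(D₂))² / (12) = 2.4×10⁻⁵
P(D₂)² = 0.00505 ⇒ P(D₂) = 0.071 bar

P(D₂) = 0.071 bar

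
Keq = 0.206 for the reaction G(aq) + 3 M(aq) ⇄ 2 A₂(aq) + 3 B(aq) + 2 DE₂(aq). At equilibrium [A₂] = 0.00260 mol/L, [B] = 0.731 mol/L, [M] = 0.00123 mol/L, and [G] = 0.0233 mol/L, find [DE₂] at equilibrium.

[DE₂] = 0.00184 mol/L

At equilibrium, Keq = [A₂]²·[B]³·[DE₂]² / ([G]·[M]³) = 0.206.
(0.00260)²·(0.731)³·([DE₂])² / ((0.0233)·(0.00123)³) = 0.206
[DE₂]² = 3.38e-6 ⇒ [DE₂] = 0.00184 mol/L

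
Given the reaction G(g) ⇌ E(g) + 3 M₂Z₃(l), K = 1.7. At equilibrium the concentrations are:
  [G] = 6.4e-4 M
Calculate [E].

[E] = 0.0011 M

(M₂Z₃ is a pure liquid — omitted from K.)
At equilibrium, K = [E] / [G] = 1.7.
([E]) / (6.4e-4) = 1.7
[E] = 0.00109 = 0.0011 M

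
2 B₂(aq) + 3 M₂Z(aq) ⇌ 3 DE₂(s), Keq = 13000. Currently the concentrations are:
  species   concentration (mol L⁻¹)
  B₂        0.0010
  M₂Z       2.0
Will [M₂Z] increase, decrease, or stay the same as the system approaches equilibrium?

increase

(DE₂ is a pure solid — omitted from Q.)
Q = 1 / ([B₂]²·[M₂Z]³) = 1 / ((0.0010)²·(2.0)³) = 1.2×10⁵
Q = 1.2×10⁵ > Keq = 13000: net reverse reaction.
M₂Z is a reactant, so it increases.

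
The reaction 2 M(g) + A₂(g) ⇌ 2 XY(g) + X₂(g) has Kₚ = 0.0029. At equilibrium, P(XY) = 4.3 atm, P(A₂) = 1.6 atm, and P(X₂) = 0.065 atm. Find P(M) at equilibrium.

At equilibrium, Kₚ = P(XY)²·P(X₂) / (P(M)²·P(A₂)) = 0.0029.
(4.3)²·(0.065) / ((P(M))²·(1.6)) = 0.0029
P(M)² = 259 ⇒ P(M) = 16 atm

P(M) = 16 atm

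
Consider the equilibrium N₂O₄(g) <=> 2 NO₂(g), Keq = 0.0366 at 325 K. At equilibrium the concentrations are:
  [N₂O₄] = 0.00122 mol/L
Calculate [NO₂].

[NO₂] = 0.00668 mol/L

At equilibrium, Keq = [NO₂]² / [N₂O₄] = 0.0366.
([NO₂])² / (0.00122) = 0.0366
[NO₂]² = 4.47×10⁻⁵ ⇒ [NO₂] = 0.00668 mol/L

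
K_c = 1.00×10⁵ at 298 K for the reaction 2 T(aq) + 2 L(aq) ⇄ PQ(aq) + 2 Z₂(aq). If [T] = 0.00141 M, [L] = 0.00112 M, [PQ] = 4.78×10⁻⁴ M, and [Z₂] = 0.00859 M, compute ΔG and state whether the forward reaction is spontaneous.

ΔG = -4.85 kJ/mol; the forward reaction is spontaneous

Q_c = [PQ]·[Z₂]² / ([T]²·[L]²) = (4.78×10⁻⁴)·(0.00859)² / ((0.00141)²·(0.00112)²) = 14100
ΔG = RT ln(Q_c/K_c) = (8.314 J mol⁻¹ K⁻¹)(298 K) × ln(14100/1.00×10⁵)
   = (2.478 kJ/mol)(-1.959) = -4.85 kJ/mol
ΔG < 0, so the forward reaction is spontaneous (proceeds forward).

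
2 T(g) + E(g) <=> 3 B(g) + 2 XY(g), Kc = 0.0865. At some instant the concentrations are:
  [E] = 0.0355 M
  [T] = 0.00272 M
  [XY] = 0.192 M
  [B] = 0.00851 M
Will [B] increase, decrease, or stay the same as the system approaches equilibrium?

Qc = [B]³·[XY]² / ([T]²·[E]) = (0.00851)³·(0.192)² / ((0.00272)²·(0.0355)) = 0.0865
Qc = 0.0865 = Kc; the system is at equilibrium.

stay the same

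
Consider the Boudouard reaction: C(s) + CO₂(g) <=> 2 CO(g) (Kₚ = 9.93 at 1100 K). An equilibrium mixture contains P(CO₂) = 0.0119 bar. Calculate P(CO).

(C is a pure solid — omitted from Kₚ.)
At equilibrium, Kₚ = P(CO)² / P(CO₂) = 9.93.
(P(CO))² / (0.0119) = 9.93
P(CO)² = 0.118 ⇒ P(CO) = 0.344 bar

P(CO) = 0.344 bar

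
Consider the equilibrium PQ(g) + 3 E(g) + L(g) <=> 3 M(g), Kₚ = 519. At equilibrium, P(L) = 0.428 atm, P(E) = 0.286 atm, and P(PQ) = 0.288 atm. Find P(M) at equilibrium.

At equilibrium, Kₚ = P(M)³ / (P(PQ)·P(E)³·P(L)) = 519.
(P(M))³ / ((0.288)·(0.286)³·(0.428)) = 519
P(M)³ = 1.50 ⇒ P(M) = 1.14 atm

P(M) = 1.14 atm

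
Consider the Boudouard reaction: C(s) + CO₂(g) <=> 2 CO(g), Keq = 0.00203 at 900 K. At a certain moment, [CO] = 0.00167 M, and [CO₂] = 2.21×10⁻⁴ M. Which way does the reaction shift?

(C is a pure solid — omitted from Q.)
Q = [CO]² / [CO₂] = (0.00167)² / (2.21×10⁻⁴) = 0.0126
Q = 0.0126 > Keq = 0.00203, so the reverse reaction proceeds.

toward reactants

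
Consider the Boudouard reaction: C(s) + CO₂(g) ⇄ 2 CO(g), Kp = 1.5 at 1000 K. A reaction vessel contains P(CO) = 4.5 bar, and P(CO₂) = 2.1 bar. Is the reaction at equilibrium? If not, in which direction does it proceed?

(C is a pure solid — omitted from Qp.)
Qp = P(CO)² / P(CO₂) = (4.5)² / (2.1) = 9.6
Qp = 9.6 > Kp = 1.5, so the reverse reaction proceeds.

in the reverse direction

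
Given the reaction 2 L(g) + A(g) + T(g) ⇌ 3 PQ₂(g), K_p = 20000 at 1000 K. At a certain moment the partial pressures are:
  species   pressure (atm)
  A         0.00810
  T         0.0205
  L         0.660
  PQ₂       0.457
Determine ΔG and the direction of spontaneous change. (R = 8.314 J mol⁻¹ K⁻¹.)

ΔG = -22.6 kJ/mol; the forward reaction is spontaneous

Q_p = P(PQ₂)³ / (P(L)²·P(A)·P(T)) = (0.457)³ / ((0.660)²·(0.00810)·(0.0205)) = 1320
ΔG = RT ln(Q_p/K_p) = (8.314 J mol⁻¹ K⁻¹)(1000 K) × ln(1320/20000)
   = (8.314 kJ/mol)(-2.718) = -22.6 kJ/mol
ΔG < 0, so the forward reaction is spontaneous (proceeds forward).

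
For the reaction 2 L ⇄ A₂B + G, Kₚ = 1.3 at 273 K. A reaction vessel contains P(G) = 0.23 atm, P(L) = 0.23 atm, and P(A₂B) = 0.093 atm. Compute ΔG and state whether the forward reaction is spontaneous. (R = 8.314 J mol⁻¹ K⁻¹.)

Qₚ = P(A₂B)·P(G) / P(L)² = (0.093)·(0.23) / (0.23)² = 0.404
ΔG = RT ln(Qₚ/Kₚ) = (8.314 J mol⁻¹ K⁻¹)(273 K) × ln(0.404/1.3)
   = (2.270 kJ/mol)(-1.169) = -2.65 kJ/mol
ΔG < 0, so the forward reaction is spontaneous (proceeds forward).

ΔG = -2.65 kJ/mol; the forward reaction is spontaneous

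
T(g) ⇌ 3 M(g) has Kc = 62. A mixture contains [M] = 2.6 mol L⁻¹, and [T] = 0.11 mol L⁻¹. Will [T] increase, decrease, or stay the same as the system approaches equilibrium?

increase

Qc = [M]³ / [T] = (2.6)³ / (0.11) = 160
Qc = 160 > Kc = 62: net reverse reaction.
T is a reactant, so it increases.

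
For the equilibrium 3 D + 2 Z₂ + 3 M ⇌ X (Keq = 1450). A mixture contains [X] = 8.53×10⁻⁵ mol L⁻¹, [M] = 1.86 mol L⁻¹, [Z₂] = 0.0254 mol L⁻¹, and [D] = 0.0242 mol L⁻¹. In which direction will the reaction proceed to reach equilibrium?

at equilibrium

Q = [X] / ([D]³·[Z₂]²·[M]³) = (8.53×10⁻⁵) / ((0.0242)³·(0.0254)²·(1.86)³) = 1450
Q = 1450 = Keq, so the system is already at equilibrium.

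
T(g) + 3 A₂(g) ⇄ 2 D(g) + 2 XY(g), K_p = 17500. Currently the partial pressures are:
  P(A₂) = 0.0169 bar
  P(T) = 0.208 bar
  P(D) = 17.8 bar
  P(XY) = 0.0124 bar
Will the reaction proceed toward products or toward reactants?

toward reactants

Q_p = P(D)²·P(XY)² / (P(T)·P(A₂)³) = (17.8)²·(0.0124)² / ((0.208)·(0.0169)³) = 48500
Q_p = 48500 > K_p = 17500, so the reverse reaction proceeds.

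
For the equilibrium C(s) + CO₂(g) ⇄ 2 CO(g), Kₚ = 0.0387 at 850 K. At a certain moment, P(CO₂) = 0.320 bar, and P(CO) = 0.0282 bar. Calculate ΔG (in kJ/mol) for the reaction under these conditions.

(C is a pure solid — omitted from Qₚ.)
Qₚ = P(CO)² / P(CO₂) = (0.0282)² / (0.320) = 0.00249
ΔG = RT ln(Qₚ/Kₚ) = (8.314 J mol⁻¹ K⁻¹)(850 K) × ln(0.00249/0.0387)
   = (7.067 kJ/mol)(-2.744) = -19.4 kJ/mol
ΔG < 0, so the forward reaction is spontaneous (proceeds forward).

ΔG = -19.4 kJ/mol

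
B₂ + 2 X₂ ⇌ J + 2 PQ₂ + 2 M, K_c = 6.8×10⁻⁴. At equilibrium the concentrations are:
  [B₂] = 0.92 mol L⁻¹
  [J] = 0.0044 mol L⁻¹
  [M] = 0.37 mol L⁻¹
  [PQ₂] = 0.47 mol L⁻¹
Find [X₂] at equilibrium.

[X₂] = 0.46 mol L⁻¹

At equilibrium, K_c = [J]·[PQ₂]²·[M]² / ([B₂]·[X₂]²) = 6.8×10⁻⁴.
(0.0044)·(0.47)²·(0.37)² / ((0.92)·([X₂])²) = 6.8×10⁻⁴
[X₂]² = 0.213 ⇒ [X₂] = 0.46 mol L⁻¹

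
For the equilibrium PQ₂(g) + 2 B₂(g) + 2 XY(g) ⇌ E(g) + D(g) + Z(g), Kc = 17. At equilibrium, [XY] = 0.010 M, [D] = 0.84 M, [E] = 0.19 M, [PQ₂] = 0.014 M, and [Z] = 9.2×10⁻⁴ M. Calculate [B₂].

[B₂] = 2.5 M

At equilibrium, Kc = [E]·[D]·[Z] / ([PQ₂]·[B₂]²·[XY]²) = 17.
(0.19)·(0.84)·(9.2×10⁻⁴) / ((0.014)·([B₂])²·(0.010)²) = 17
[B₂]² = 6.17 ⇒ [B₂] = 2.5 M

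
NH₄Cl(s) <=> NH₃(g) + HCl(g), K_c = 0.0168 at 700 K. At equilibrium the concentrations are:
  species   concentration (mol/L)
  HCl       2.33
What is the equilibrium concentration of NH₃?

(NH₄Cl is a pure solid — omitted from K_c.)
At equilibrium, K_c = [NH₃]·[HCl] = 0.0168.
([NH₃])·(2.33) = 0.0168
[NH₃] = 0.00721 mol/L

[NH₃] = 0.00721 mol/L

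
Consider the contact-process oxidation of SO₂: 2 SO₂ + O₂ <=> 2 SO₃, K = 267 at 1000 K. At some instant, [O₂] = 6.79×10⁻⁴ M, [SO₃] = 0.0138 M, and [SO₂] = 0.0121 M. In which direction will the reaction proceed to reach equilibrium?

to the left

Q = [SO₃]² / ([SO₂]²·[O₂]) = (0.0138)² / ((0.0121)²·(6.79×10⁻⁴)) = 1920
Q = 1920 > K = 267, so the reverse reaction proceeds.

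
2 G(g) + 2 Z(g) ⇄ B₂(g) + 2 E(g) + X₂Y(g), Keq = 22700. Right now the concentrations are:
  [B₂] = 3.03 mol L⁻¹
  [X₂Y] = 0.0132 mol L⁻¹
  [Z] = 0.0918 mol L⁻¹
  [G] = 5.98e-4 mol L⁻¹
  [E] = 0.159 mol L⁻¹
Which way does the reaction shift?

toward reactants

Q = [B₂]·[E]²·[X₂Y] / ([G]²·[Z]²) = (3.03)·(0.159)²·(0.0132) / ((5.98e-4)²·(0.0918)²) = 3.36e5
Q = 3.36e5 > Keq = 22700, so the reverse reaction proceeds.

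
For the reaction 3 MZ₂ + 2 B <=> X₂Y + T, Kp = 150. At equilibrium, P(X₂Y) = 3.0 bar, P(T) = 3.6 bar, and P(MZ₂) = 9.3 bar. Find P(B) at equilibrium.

P(B) = 0.0095 bar

At equilibrium, Kp = P(X₂Y)·P(T) / (P(MZ₂)³·P(B)²) = 150.
(3.0)·(3.6) / ((9.3)³·(P(B))²) = 150
P(B)² = 8.95×10⁻⁵ ⇒ P(B) = 0.0095 bar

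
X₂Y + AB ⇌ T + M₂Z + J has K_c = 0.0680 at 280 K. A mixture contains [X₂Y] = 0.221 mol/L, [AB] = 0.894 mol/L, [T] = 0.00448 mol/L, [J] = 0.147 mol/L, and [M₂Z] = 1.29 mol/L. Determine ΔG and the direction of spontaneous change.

Q_c = [T]·[M₂Z]·[J] / ([X₂Y]·[AB]) = (0.00448)·(1.29)·(0.147) / ((0.221)·(0.894)) = 0.00430
ΔG = RT ln(Q_c/K_c) = (8.314 J mol⁻¹ K⁻¹)(280 K) × ln(0.00430/0.0680)
   = (2.328 kJ/mol)(-2.761) = -6.43 kJ/mol
ΔG < 0, so the forward reaction is spontaneous (proceeds forward).

ΔG = -6.43 kJ/mol; the forward reaction is spontaneous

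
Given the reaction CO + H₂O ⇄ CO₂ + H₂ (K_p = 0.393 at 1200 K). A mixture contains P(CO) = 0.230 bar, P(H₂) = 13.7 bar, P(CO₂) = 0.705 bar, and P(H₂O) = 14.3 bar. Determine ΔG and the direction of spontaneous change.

ΔG = 20.1 kJ/mol; the forward reaction is non-spontaneous

Q_p = P(CO₂)·P(H₂) / (P(CO)·P(H₂O)) = (0.705)·(13.7) / ((0.230)·(14.3)) = 2.94
ΔG = RT ln(Q_p/K_p) = (8.314 J mol⁻¹ K⁻¹)(1200 K) × ln(2.94/0.393)
   = (9.977 kJ/mol)(2.012) = 20.1 kJ/mol
ΔG > 0, so the forward reaction is non-spontaneous (proceeds in reverse).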